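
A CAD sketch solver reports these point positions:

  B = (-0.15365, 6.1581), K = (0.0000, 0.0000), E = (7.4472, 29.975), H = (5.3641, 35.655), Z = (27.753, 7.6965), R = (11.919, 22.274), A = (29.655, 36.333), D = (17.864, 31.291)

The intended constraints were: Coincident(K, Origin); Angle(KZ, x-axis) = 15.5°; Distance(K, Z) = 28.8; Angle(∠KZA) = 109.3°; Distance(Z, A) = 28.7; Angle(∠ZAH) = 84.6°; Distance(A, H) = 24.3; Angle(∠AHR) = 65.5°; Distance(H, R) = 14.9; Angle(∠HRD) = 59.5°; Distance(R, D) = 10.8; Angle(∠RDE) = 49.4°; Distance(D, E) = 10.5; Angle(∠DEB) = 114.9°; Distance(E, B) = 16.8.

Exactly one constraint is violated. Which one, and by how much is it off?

Distance(E, B) = 16.8 — off by 8.20.

K = (0.00, 0.00) ✓; KZ at 15.50° ✓; |KZ| = 28.80 ✓; ∠KZA = 109.3° ✓; |ZA| = 28.70 ✓; ∠ZAH = 84.60° ✓; |AH| = 24.30 ✓; ∠AHR = 65.50° ✓; |HR| = 14.90 ✓; ∠HRD = 59.50° ✓; |RD| = 10.80 ✓; ∠RDE = 49.40° ✓; |DE| = 10.50 ✓; ∠DEB = 114.9° ✓; |EB| = 25.00 ✗.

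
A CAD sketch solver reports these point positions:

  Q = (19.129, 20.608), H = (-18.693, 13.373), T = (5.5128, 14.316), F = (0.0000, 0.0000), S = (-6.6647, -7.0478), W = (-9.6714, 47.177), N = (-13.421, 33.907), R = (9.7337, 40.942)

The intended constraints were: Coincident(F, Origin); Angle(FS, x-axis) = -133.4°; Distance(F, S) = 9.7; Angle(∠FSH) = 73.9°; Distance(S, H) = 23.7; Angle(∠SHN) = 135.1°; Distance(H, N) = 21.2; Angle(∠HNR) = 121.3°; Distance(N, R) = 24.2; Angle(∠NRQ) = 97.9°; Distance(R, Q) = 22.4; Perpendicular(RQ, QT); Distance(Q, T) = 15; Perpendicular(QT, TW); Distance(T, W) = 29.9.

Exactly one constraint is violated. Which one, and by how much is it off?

Distance(T, W) = 29.9 — off by 6.30.

F = (0.00, 0.00) ✓; FS at -133.4° ✓; |FS| = 9.700 ✓; ∠FSH = 73.90° ✓; |SH| = 23.70 ✓; ∠SHN = 135.1° ✓; |HN| = 21.20 ✓; ∠HNR = 121.3° ✓; |NR| = 24.20 ✓; ∠NRQ = 97.90° ✓; |RQ| = 22.40 ✓; ∠(RQ, QT) = 90.00° ✓; |QT| = 15.00 ✓; ∠(QT, TW) = 90.00° ✓; |TW| = 36.20 ✗.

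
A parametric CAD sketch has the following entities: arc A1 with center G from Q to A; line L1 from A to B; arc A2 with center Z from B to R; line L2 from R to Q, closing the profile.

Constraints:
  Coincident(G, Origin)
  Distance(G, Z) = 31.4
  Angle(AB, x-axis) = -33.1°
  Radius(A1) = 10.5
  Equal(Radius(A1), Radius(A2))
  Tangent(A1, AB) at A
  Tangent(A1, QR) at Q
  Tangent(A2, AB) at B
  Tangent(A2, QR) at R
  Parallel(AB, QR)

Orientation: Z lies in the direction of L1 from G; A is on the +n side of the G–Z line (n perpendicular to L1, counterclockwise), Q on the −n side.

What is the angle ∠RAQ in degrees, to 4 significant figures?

56.23°

Tangency of A1 to both parallel lines with radius 10.5 puts A and Q at G ± 10.5·n: A = (5.734, 8.796), Q = (-5.734, -8.796). Equal radii place B and R the same way about Z: B = Z + 10.5·n = (32.04, -8.352), R = Z − 10.5·n = (20.57, -25.94). Then cos ∠RAQ = AR·AQ / (|AR||AQ|), giving 56.23°.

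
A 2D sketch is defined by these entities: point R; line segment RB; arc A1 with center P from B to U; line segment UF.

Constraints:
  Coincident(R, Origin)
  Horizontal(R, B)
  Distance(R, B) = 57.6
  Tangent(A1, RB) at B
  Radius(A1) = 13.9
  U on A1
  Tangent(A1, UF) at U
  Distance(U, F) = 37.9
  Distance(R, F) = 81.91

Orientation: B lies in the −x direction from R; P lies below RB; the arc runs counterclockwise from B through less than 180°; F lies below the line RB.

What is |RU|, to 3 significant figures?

73.2

Checks: |PU| = 13.90 ✓; ∠(PU, UF) = 90.00° ✓; |UF| = 37.90 ✓; |RF| = 81.91 ✓.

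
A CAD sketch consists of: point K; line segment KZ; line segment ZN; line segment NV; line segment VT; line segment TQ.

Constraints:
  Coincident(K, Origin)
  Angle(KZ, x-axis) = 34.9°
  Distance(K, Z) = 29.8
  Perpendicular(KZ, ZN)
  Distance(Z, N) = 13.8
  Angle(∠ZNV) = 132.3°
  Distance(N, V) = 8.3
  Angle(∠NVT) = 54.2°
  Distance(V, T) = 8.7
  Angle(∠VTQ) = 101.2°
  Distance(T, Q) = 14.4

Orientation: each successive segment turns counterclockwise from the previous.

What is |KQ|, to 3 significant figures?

36.9

K is at the origin; KZ runs at 34.9° with length 29.8, so Z = (24.4, 17.0). KZ is perpendicular to ZN, so ZN runs at 125°; with |ZN| = 13.8, N = (16.5, 28.4). ∠ZNV = 132.3° gives NV at 173° from the x-axis; with |NV| = 8.3, V = (8.31, 29.4). ∠NVT = 54.2° gives VT at -61.6° from the x-axis; with |VT| = 8.7, T = (12.5, 21.8). ∠VTQ = 101.2° gives TQ at 17.2° from the x-axis; with |TQ| = 14.4, Q = (26.2, 26.0). Then |KQ| = |Q − K| = 36.9.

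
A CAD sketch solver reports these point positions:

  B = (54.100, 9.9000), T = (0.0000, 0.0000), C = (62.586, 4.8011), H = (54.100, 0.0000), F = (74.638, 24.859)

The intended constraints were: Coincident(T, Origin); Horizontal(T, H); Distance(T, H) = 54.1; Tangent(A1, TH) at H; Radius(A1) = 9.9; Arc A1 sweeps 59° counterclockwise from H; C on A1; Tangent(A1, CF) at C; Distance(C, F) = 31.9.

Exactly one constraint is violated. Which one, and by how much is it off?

Distance(C, F) = 31.9 — off by 8.50.

T = (0.00, 0.00) ✓; T.y = 0.00, H.y = 0.00 ✓; |TH| = 54.10 ✓; ∠(BH, HT) = 90.00° ✓; |BH| = 9.900 ✓; bearing(B→C) − bearing(B→H) = 59.00° ✓; |BC| = 9.900 ✓; ∠(BC, CF) = 90.00° ✓; |CF| = 23.40 ✗.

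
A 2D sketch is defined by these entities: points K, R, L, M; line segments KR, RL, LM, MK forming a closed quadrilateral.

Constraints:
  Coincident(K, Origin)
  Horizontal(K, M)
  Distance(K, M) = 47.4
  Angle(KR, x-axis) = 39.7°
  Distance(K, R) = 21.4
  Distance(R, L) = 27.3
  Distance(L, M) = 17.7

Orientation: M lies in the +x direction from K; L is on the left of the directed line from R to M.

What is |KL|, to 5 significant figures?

46.828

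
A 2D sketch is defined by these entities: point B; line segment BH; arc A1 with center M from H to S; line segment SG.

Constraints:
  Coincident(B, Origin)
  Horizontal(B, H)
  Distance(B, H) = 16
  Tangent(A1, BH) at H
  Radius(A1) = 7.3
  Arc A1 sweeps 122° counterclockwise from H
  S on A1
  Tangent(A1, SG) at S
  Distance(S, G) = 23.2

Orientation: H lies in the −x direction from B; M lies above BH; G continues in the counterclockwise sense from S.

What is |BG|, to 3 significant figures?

37.9

B is at the origin; B and H share the same y with |BH| = 16.0 and H on the −x side, so H = (-16.0, 0.00). Tangency of A1 to BH means the radius MH is perpendicular to BH, so M = H + (0, 7.3) = (-16.0, 7.30). On A1, H sits at bearing -90° from M; a 122° counterclockwise sweep puts S at bearing 32°, so S = M + 7.3·(cos 32°, sin 32°) = (-9.81, 11.2). A1 meets SG tangentially, so MS is at right angles to SG, so SG runs along (−sin 32°, cos 32°); with |SG| = 23.2, G = (-22.1, 30.8). Then |BG| = |G − B| = 37.9.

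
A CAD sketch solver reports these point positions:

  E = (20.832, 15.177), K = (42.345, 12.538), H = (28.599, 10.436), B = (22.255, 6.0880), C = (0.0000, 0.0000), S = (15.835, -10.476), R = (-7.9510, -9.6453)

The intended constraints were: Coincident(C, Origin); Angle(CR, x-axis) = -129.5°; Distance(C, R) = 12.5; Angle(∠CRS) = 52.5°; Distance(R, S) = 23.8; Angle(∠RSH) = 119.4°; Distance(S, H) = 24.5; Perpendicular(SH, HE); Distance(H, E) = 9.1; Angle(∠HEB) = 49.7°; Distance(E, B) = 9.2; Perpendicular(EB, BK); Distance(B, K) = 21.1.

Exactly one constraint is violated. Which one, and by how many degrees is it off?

Perpendicular(EB, BK) — off by 8.90°.

C = (0.00, 0.00) ✓; CR at -129.5° ✓; |CR| = 12.50 ✓; ∠CRS = 52.50° ✓; |RS| = 23.80 ✓; ∠RSH = 119.4° ✓; |SH| = 24.50 ✓; ∠(SH, HE) = 90.00° ✓; |HE| = 9.100 ✓; ∠HEB = 49.70° ✓; |EB| = 9.200 ✓; ∠(EB, BK) = 98.90° ✗; |BK| = 21.10 ✓.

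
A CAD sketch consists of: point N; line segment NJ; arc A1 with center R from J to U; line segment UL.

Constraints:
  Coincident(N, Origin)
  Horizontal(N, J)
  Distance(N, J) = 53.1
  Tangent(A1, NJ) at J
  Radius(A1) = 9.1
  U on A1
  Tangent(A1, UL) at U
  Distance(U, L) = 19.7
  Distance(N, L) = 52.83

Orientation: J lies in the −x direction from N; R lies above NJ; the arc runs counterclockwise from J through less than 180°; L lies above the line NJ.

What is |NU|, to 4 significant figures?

44.95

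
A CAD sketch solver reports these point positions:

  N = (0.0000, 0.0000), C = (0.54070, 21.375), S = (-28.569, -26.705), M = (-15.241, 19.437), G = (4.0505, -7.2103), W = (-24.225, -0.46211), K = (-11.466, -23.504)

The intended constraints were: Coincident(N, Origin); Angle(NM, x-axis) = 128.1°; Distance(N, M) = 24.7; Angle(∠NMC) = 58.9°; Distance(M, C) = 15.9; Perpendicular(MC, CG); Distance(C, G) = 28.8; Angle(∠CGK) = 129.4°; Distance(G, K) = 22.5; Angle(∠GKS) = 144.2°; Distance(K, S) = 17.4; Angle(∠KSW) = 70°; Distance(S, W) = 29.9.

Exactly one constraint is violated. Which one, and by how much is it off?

Distance(S, W) = 29.9 — off by 3.30.

N = (0.00, 0.00) ✓; NM at 128.1° ✓; |NM| = 24.70 ✓; ∠NMC = 58.90° ✓; |MC| = 15.90 ✓; ∠(MC, CG) = 90.00° ✓; |CG| = 28.80 ✓; ∠CGK = 129.4° ✓; |GK| = 22.50 ✓; ∠GKS = 144.2° ✓; |KS| = 17.40 ✓; ∠KSW = 70.00° ✓; |SW| = 26.60 ✗.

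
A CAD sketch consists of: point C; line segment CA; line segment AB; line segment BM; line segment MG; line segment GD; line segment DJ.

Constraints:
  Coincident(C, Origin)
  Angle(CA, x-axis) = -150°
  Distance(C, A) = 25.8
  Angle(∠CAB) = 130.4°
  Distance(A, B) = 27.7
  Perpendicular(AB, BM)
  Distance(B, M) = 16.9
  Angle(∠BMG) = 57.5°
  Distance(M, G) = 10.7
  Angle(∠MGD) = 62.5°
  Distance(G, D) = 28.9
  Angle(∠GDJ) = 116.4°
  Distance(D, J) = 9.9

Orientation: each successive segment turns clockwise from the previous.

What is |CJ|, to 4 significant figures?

70.86

C is at the origin; CA runs at -150.0° with length 25.8, so A = (-22.34, -12.90). ∠CAB = 130.4° gives AB at 160.4° from the x-axis; with |AB| = 27.7, B = (-48.44, -3.608). The perpendicularity gives BM at right angles to AB, so BM runs at 70.40°; with |BM| = 16.9, M = (-42.77, 12.31). ∠BMG = 57.5° gives MG at -52.10° from the x-axis; with |MG| = 10.7, G = (-36.20, 3.870). ∠MGD = 62.5° gives GD at -169.6° from the x-axis; with |GD| = 28.9, D = (-64.62, -1.347). ∠GDJ = 116.4° gives DJ at 126.8° from the x-axis; with |DJ| = 9.9, J = (-70.55, 6.580). Then |CJ| = |J − C| = 70.86.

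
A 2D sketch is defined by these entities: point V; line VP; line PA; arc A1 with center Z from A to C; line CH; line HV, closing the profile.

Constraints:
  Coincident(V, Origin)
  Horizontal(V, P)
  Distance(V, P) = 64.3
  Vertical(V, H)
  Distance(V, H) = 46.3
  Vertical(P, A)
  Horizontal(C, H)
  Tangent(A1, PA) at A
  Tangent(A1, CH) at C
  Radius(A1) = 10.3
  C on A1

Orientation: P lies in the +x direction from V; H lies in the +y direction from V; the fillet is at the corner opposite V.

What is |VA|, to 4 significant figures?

73.69

V is at the origin; V and P share the same y with |VP| = 64.3 and P on the +x side, so P = (64.30, 0.000). VH is vertical with |VH| = 46.3 and H on the +y side, so H = (0.000, 46.30). The virtual corner opposite V is at (64.30, 46.30). The tangent condition forces ZA to be normal to PA and tangency of A1 to CH means the radius ZC is perpendicular to CH, with radius 10.3, so the center Z sits 10.3 in from both sides at Z = (54.00, 36.00). That places the tangent points at A = (64.30, 36.00) on PA and C = (54.00, 46.30) on CH. Then |VA| = |A − V| = 73.69.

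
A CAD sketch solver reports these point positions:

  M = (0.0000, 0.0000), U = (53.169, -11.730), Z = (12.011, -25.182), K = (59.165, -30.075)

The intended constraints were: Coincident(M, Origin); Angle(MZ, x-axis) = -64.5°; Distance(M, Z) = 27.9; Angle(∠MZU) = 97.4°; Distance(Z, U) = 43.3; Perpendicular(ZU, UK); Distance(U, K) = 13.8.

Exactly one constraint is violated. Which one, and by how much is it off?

Distance(U, K) = 13.8 — off by 5.50.

M = (0.00, 0.00) ✓; MZ at -64.50° ✓; |MZ| = 27.90 ✓; ∠MZU = 97.40° ✓; |ZU| = 43.30 ✓; ∠(ZU, UK) = 90.00° ✓; |UK| = 19.30 ✗.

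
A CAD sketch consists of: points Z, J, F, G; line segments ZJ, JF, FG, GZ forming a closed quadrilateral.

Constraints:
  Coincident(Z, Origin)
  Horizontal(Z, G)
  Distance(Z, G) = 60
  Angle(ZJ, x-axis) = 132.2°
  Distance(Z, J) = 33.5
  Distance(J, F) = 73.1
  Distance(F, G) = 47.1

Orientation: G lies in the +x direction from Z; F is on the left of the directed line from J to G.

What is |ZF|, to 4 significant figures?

65.83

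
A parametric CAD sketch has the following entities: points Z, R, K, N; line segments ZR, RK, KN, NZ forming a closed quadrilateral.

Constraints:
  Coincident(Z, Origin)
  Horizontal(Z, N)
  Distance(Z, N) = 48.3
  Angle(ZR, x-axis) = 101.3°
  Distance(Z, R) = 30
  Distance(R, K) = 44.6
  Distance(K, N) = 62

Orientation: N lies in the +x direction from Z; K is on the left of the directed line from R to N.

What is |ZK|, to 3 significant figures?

64.9

Z is at the origin; Z and N share the same y with |ZN| = 48.3 and N in +x, so N = (48.3, 0). ZR runs at 101.3° with |ZR| = 30.0, so R = (-5.88, 29.4). K is determined by |RK| = 44.6 and |KN| = 62.0 together: it lies at the intersection of circle(R, 44.6) and circle(N, 62.0). With |RN| = 61.7, the foot of the radical line on RN is 15.8 from R and the perpendicular offset is √(44.6² − 15.8²) = 41.7. Taking the left-of-RN solution: K = (27.9, 58.5).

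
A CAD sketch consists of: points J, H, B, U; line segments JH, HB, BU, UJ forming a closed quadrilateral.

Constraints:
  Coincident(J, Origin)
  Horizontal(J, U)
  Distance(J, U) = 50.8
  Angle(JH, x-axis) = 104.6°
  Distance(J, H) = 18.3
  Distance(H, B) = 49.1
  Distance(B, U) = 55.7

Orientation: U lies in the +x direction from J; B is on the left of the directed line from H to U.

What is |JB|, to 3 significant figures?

60.3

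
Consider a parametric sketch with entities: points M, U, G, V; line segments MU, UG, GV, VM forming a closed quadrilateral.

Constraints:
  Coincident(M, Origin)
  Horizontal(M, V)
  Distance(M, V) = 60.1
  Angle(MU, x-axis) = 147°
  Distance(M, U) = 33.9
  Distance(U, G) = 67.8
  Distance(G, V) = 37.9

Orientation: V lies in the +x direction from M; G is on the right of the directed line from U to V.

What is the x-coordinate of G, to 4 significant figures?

27.67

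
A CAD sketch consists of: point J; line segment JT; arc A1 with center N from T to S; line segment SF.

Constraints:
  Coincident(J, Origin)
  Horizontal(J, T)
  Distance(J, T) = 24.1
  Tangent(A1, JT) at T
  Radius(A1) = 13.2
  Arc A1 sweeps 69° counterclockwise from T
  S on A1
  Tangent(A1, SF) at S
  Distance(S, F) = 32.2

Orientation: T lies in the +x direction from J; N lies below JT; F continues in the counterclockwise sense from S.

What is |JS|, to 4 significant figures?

14.51

The tangent condition forces NT to be normal to JT, so N = T + (0, -13.2) = (24.10, -13.20). On A1, T sits at bearing 90° from N; a 69° counterclockwise sweep puts S at bearing 159°, so S = N + 13.2·(cos 159°, sin 159°) = (11.78, -8.470). Then |JS| = |S − J| = 14.51.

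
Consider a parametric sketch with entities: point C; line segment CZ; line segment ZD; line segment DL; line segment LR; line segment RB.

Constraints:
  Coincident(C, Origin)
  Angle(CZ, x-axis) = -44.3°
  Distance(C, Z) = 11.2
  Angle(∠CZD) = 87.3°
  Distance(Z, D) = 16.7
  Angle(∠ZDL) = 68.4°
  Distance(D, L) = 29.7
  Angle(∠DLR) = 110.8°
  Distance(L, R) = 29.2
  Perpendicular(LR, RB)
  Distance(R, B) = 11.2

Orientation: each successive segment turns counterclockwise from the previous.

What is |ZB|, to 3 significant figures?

28.2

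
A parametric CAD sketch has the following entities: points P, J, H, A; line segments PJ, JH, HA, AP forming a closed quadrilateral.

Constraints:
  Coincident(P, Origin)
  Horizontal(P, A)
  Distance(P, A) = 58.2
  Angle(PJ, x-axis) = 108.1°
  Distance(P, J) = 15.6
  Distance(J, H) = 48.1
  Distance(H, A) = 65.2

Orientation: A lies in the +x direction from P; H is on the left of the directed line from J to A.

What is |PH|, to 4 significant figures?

58.90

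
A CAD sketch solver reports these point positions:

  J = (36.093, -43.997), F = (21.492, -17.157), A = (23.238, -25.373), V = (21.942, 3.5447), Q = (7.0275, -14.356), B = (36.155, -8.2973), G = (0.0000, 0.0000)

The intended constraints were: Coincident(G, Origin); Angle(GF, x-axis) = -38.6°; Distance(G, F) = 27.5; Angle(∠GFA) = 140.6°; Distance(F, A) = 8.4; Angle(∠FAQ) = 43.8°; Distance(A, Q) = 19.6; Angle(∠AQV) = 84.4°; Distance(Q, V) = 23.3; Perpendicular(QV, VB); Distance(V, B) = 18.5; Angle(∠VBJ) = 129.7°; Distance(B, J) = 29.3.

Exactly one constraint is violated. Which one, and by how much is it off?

Distance(B, J) = 29.3 — off by 6.40.

G = (0.00, 0.00) ✓; GF at -38.60° ✓; |GF| = 27.50 ✓; ∠GFA = 140.6° ✓; |FA| = 8.399 ✓; ∠FAQ = 43.80° ✓; |AQ| = 19.60 ✓; ∠AQV = 84.40° ✓; |QV| = 23.30 ✓; ∠(QV, VB) = 90.00° ✓; |VB| = 18.50 ✓; ∠VBJ = 129.7° ✓; |BJ| = 35.70 ✗.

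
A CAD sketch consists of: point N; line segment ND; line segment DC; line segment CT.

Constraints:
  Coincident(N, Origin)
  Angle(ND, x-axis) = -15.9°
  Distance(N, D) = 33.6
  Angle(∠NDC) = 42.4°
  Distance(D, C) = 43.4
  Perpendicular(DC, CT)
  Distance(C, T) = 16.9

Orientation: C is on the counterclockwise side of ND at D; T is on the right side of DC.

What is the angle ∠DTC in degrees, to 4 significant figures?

68.72°

N is at the origin; ND runs at -15.9° with length 33.6, so D = 33.6·(cos -15.9°, sin -15.9°) = (32.31, -9.205). ∠NDC = 42.4°, so DC runs at -15.9° + (180° − 42.4°) = 121.7° from the x-axis; with |DC| = 43.4, C = D + 43.4·(cos 121.7°, sin 121.7°) = (9.509, 27.72). DC is perpendicular to CT; with |CT| = 16.9 on the right of DC, T = C + 16.9·(0.8508, 0.5255) = (23.89, 36.60). Then cos ∠DTC = TD·TC / (|TD||TC|), giving 68.72°.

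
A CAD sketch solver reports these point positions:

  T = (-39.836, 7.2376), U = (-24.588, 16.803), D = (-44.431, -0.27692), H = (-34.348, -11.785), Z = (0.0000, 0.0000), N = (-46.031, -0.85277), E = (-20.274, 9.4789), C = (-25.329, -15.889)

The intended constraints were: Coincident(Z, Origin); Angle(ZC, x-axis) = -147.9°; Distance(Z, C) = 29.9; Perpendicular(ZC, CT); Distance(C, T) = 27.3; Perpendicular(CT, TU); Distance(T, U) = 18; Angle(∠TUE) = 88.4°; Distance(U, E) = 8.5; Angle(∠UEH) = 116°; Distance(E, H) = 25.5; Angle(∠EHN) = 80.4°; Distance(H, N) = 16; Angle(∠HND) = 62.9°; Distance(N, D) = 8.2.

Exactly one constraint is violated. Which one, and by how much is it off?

Distance(N, D) = 8.2 — off by 6.50.

Z = (0.00, 0.00) ✓; ZC at -147.9° ✓; |ZC| = 29.90 ✓; ∠(ZC, CT) = 90.00° ✓; |CT| = 27.30 ✓; ∠(CT, TU) = 90.00° ✓; |TU| = 18.00 ✓; ∠TUE = 88.40° ✓; |UE| = 8.500 ✓; ∠UEH = 116.0° ✓; |EH| = 25.50 ✓; ∠EHN = 80.40° ✓; |HN| = 16.00 ✓; ∠HND = 62.89° ✓; |ND| = 1.700 ✗.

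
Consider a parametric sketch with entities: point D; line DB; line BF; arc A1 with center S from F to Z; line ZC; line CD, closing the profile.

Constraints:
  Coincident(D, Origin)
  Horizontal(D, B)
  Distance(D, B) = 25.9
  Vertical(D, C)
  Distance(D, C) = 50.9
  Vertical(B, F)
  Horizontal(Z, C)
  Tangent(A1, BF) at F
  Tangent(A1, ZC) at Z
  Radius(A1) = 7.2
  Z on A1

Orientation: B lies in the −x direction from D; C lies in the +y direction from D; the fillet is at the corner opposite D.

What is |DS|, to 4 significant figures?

47.53

D is at the origin; D and B share the same y with |DB| = 25.9 and B on the −x side, so B = (-25.90, 0.000). D and C share the same x with |DC| = 50.9 and C on the +y side, so C = (0.000, 50.90). The virtual corner opposite D is at (-25.90, 50.90). The tangent condition forces SF to be normal to BF and tangency of A1 to ZC means the radius SZ is perpendicular to ZC, with radius 7.2, so the center S sits 7.2 in from both sides at S = (-18.70, 43.70). Then |DS| = |S − D| = 47.53.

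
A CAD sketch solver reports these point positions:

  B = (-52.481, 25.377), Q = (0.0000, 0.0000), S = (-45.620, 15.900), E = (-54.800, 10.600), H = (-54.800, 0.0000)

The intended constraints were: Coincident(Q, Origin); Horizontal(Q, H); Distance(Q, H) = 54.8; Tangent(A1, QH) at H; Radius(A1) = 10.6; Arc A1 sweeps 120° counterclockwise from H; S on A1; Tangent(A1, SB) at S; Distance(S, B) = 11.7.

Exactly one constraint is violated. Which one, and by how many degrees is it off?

Tangent(A1, SB) at S — off by 5.90°.

Q = (0.00, 0.00) ✓; Q.y = 0.00, H.y = 0.00 ✓; |QH| = 54.80 ✓; ∠(EH, HQ) = 90.00° ✓; |EH| = 10.60 ✓; bearing(E→S) − bearing(E→H) = 120.0° ✓; |ES| = 10.60 ✓; ∠(ES, SB) = 84.10° ✗; |SB| = 11.70 ✓.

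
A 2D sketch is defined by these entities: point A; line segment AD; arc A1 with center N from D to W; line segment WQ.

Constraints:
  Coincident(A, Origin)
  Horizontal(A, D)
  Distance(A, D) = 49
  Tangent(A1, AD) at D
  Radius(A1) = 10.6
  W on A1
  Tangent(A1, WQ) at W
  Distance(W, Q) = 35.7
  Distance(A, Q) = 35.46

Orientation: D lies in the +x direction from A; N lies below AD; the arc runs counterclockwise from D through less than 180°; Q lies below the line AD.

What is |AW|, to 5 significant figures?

41.132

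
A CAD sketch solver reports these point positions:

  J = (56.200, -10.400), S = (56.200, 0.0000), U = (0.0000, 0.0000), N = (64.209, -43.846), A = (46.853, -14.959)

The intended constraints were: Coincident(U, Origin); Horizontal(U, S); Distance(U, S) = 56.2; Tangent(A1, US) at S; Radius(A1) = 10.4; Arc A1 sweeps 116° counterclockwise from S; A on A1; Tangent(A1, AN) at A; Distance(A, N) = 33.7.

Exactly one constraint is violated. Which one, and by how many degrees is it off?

Tangent(A1, AN) at A — off by 5.00°.

U = (0.00, 0.00) ✓; U.y = 0.00, S.y = 0.00 ✓; |US| = 56.20 ✓; ∠(JS, SU) = 90.00° ✓; |JS| = 10.40 ✓; bearing(J→A) − bearing(J→S) = 116.0° ✓; |JA| = 10.40 ✓; ∠(JA, AN) = 85.00° ✗; |AN| = 33.70 ✓.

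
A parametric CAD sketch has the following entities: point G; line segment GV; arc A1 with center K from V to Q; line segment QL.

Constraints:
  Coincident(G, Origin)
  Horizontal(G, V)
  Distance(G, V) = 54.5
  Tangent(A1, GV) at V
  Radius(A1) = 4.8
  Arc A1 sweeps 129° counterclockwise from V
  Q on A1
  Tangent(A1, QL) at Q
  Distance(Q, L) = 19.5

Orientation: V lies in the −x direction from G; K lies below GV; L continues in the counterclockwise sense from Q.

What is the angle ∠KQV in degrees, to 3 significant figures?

25.5°

A1 meets GV tangentially, so KV is at right angles to GV, so K = V + (0, -4.8) = (-54.5, -4.80). On A1, V sits at bearing 90° from K; a 129° counterclockwise sweep puts Q at bearing 219°, so Q = K + 4.8·(cos 219°, sin 219°) = (-58.2, -7.82). Then cos ∠KQV = QK·QV / (|QK||QV|), giving 25.5°.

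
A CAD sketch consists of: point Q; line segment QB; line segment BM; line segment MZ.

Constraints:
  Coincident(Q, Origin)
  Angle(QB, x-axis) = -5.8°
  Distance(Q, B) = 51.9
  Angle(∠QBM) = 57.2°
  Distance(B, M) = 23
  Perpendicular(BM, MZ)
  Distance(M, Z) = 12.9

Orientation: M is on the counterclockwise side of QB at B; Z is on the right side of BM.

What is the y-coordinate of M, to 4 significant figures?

15.25

Q is at the origin; QB runs at -5.8° with length 51.9, so B = 51.9·(cos -5.8°, sin -5.8°) = (51.63, -5.245). ∠QBM = 57.2°, so BM runs at -5.8° + (180° − 57.2°) = 117.0° from the x-axis; with |BM| = 23.0, M = B + 23.0·(cos 117.0°, sin 117.0°) = (41.19, 15.25). So M.y = 15.25.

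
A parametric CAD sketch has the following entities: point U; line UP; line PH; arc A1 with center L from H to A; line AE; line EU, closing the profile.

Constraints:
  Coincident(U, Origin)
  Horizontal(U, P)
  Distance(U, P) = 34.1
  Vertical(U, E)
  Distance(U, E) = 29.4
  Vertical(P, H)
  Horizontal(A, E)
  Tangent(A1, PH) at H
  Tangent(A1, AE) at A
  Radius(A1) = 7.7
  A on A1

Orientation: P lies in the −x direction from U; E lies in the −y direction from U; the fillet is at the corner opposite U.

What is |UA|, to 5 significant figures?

39.514

U is at the origin; UP is horizontal with |UP| = 34.1 and P on the −x side, so P = (-34.100, 0.0000). UE is vertical with |UE| = 29.4 and E on the −y side, so E = (0.0000, -29.400). The virtual corner opposite U is at (-34.100, -29.400). Since A1 is tangent to PH there, LH ⟂ PH and since A1 is tangent to AE there, LA ⟂ AE, with radius 7.7, so the center L sits 7.7 in from both sides at L = (-26.400, -21.700). That places the tangent points at H = (-34.100, -21.700) on PH and A = (-26.400, -29.400) on AE. Then |UA| = |A − U| = 39.514.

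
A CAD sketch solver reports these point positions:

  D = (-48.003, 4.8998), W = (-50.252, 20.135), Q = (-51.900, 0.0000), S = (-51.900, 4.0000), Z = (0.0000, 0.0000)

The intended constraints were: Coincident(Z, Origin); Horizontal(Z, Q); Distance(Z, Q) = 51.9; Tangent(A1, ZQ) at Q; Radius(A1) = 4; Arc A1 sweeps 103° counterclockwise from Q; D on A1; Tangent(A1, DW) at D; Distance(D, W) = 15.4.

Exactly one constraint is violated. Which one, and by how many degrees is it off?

Tangent(A1, DW) at D — off by 4.60°.

Z = (0.00, 0.00) ✓; Z.y = 0.00, Q.y = 0.00 ✓; |ZQ| = 51.90 ✓; ∠(SQ, QZ) = 90.00° ✓; |SQ| = 4.000 ✓; bearing(S→D) − bearing(S→Q) = 103.0° ✓; |SD| = 4.000 ✓; ∠(SD, DW) = 94.60° ✗; |DW| = 15.40 ✓.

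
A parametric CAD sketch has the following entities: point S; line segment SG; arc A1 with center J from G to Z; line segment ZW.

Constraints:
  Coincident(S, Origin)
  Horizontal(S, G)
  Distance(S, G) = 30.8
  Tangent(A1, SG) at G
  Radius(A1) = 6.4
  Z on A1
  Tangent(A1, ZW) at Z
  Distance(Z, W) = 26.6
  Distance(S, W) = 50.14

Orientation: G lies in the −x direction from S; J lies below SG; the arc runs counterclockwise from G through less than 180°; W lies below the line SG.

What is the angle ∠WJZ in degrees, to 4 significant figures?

76.47°

S is at the origin; S and G share the same y with |SG| = 30.8 and G on the −x side, so G = (-30.80, 0.000). A1 meets SG tangentially, so JG is at right angles to SG, so J = G + (0, -6.4) = (-30.80, -6.400). Since JZ ⟂ ZW (tangency), |JW| = √(6.4² + 26.6²) = 27.36 regardless of where Z sits on A1. So W lies on both circle(S, 50.14) and circle(J, 27.36); the below-SG intersection is W = (-37.91, -32.82). Z is the foot of the tangent from W: Z = (-37.20, -6.230).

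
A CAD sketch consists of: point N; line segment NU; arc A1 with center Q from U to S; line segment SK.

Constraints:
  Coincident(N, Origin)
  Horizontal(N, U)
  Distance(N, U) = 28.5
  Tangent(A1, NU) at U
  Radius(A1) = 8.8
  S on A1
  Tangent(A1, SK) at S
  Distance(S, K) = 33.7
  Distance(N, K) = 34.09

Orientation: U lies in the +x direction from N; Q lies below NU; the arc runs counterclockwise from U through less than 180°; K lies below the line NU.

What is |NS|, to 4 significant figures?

21.31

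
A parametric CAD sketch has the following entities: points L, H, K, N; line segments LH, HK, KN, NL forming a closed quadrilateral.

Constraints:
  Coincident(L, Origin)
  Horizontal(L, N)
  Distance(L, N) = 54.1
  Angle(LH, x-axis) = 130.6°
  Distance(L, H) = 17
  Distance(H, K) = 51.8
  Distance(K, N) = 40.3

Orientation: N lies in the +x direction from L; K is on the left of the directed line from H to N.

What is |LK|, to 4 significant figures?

50.32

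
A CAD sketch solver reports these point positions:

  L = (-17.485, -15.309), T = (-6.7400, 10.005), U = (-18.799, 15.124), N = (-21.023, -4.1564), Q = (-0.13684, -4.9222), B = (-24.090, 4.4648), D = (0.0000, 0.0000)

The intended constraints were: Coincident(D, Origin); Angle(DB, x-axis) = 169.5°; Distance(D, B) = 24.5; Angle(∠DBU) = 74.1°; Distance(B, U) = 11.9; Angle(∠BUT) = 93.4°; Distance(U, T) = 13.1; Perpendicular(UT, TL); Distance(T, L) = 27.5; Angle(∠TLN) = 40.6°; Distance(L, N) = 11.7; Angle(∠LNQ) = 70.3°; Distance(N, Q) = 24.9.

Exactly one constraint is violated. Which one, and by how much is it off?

Distance(N, Q) = 24.9 — off by 4.00.

D = (0.00, 0.00) ✓; DB at 169.5° ✓; |DB| = 24.50 ✓; ∠DBU = 74.10° ✓; |BU| = 11.90 ✓; ∠BUT = 93.40° ✓; |UT| = 13.10 ✓; ∠(UT, TL) = 90.00° ✓; |TL| = 27.50 ✓; ∠TLN = 40.60° ✓; |LN| = 11.70 ✓; ∠LNQ = 70.30° ✓; |NQ| = 20.90 ✗.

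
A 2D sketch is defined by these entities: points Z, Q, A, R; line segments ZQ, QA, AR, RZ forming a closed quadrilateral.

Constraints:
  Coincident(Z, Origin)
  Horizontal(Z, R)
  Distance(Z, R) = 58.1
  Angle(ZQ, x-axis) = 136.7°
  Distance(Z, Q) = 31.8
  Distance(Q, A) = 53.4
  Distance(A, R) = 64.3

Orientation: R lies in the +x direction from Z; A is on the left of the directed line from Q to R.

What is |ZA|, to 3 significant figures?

56.2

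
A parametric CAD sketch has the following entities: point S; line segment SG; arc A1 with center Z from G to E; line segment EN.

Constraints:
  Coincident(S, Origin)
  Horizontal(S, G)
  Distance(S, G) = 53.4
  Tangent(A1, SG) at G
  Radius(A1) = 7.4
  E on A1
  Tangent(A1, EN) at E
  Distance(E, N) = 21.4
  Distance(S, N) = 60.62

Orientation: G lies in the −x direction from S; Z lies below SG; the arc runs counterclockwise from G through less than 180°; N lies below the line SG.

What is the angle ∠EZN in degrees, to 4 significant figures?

70.92°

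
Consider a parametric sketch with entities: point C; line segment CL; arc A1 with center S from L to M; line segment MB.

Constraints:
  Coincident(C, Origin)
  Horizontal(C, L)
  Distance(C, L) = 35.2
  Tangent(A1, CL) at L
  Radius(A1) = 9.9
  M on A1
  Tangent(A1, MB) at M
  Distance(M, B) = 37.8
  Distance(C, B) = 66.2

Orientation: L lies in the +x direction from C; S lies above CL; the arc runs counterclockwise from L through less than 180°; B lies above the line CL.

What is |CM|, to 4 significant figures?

46.11

Checks: |SM| = 9.900 ✓; ∠(SM, MB) = 90.00° ✓; |MB| = 37.80 ✓; |CB| = 66.20 ✓.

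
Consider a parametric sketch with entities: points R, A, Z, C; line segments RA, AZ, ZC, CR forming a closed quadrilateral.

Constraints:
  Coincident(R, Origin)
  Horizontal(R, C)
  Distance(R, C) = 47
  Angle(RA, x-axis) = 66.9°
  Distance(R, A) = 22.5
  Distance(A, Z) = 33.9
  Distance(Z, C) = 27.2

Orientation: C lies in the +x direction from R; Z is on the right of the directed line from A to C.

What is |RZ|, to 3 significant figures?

24.3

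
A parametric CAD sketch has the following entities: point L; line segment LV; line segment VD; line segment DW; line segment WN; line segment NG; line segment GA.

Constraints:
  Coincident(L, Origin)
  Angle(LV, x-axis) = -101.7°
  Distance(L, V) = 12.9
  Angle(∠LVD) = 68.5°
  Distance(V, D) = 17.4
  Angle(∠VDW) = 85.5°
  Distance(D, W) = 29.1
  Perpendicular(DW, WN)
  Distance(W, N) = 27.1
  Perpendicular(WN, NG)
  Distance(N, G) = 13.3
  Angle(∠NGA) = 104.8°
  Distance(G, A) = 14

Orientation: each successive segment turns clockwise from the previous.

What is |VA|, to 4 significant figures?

11.50

WN ⟂ NG, so NG runs at -127.7°; with |NG| = 13.3, G = (13.93, -7.175). ∠NGA = 104.8° gives GA at 157.1° from the x-axis; with |GA| = 14.0, A = (1.032, -1.728). Then |VA| = |A − V| = 11.50.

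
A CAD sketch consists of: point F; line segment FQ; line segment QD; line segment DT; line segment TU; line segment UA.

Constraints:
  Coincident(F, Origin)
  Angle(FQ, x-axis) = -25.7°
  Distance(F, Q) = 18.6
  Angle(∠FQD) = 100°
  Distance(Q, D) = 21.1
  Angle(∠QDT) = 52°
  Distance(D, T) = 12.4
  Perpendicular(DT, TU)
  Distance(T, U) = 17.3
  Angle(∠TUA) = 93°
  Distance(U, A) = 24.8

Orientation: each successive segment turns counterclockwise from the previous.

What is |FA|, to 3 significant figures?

43.1

F is at the origin; FQ runs at -25.7° with length 18.6, so Q = (16.8, -8.07). ∠FQD = 100.0° gives QD at 54.3° from the x-axis; with |QD| = 21.1, D = (29.1, 9.07). ∠QDT = 52.0° gives DT at -178° from the x-axis; with |DT| = 12.4, T = (16.7, 8.57). DT ⟂ TU, so TU runs at -87.7°; with |TU| = 17.3, U = (17.4, -8.71). ∠TUA = 93.0° gives UA at -0.700° from the x-axis; with |UA| = 24.8, A = (42.2, -9.02). Then |FA| = |A − F| = 43.1.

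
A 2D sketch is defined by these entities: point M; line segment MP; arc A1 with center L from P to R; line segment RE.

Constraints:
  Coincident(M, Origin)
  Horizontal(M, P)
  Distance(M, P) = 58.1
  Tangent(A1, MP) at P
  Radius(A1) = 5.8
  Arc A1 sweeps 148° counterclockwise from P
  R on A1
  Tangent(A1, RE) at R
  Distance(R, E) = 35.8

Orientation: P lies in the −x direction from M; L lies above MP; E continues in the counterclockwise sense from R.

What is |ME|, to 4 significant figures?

90.40

M is at the origin; M and P share the same y with |MP| = 58.1 and P on the −x side, so P = (-58.10, 0.000). Since A1 is tangent to MP there, LP ⟂ MP, so L = P + (0, 5.8) = (-58.10, 5.800). On A1, P sits at bearing -90° from L; a 148° counterclockwise sweep puts R at bearing 58°, so R = L + 5.8·(cos 58°, sin 58°) = (-55.03, 10.72). Tangency of A1 to RE means the radius LR is perpendicular to RE, so RE runs along (−sin 58°, cos 58°); with |RE| = 35.8, E = (-85.39, 29.69). Then |ME| = |E − M| = 90.40.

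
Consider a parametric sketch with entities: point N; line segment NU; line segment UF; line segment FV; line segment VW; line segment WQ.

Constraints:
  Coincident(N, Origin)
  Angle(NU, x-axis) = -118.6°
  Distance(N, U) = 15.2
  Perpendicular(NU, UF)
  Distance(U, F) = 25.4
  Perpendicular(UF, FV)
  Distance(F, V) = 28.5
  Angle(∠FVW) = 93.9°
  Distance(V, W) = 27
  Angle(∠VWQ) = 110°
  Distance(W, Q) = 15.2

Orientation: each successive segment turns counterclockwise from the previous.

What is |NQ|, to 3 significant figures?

7.79

N is at the origin; NU runs at -118.6° with length 15.2, so U = (-7.28, -13.3). NU is perpendicular to UF, so UF runs at -28.6°; with |UF| = 25.4, F = (15.0, -25.5). UF is perpendicular to FV, so FV runs at 61.4°; with |FV| = 28.5, V = (28.7, -0.482). ∠FVW = 93.9° gives VW at 148° from the x-axis; with |VW| = 27.0, W = (5.90, 14.0). ∠VWQ = 110.0° gives WQ at -142° from the x-axis; with |WQ| = 15.2, Q = (-6.16, 4.77). Then |NQ| = |Q − N| = 7.79.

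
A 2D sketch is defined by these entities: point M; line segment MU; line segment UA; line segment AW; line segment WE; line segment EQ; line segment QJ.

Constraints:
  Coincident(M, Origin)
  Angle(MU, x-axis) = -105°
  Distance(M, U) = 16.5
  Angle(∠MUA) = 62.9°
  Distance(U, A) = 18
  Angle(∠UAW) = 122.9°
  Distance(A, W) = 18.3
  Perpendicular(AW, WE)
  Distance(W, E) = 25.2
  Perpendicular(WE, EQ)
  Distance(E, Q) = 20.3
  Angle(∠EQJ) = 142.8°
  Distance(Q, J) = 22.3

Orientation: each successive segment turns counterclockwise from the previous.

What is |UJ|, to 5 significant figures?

10.547

M is at the origin; MU runs at -105.0° with length 16.5, so U = (-4.2705, -15.938). ∠MUA = 62.9° gives UA at 12.100° from the x-axis; with |UA| = 18.0, A = (13.330, -12.165). ∠UAW = 122.9° gives AW at 69.200° from the x-axis; with |AW| = 18.3, W = (19.828, 4.9427). AW is perpendicular to WE, so WE runs at 159.20°; with |WE| = 25.2, E = (-3.7296, 13.891). WE ⟂ EQ, so EQ runs at -110.80°; with |EQ| = 20.3, Q = (-10.938, -5.0856). ∠EQJ = 142.8° gives QJ at -73.600° from the x-axis; with |QJ| = 22.3, J = (-4.6420, -26.478). Then |UJ| = |J − U| = 10.547.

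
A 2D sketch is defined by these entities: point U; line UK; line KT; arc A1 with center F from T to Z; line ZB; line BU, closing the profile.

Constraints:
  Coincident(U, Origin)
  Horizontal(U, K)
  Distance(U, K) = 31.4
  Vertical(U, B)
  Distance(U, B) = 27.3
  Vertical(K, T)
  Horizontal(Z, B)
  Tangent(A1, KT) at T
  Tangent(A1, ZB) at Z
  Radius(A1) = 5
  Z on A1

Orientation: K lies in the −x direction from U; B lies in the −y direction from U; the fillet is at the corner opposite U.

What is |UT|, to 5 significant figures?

38.513

The virtual corner opposite U is at (-31.400, -27.300). A1 meets KT tangentially, so FT is at right angles to KT and the tangent condition forces FZ to be normal to ZB, with radius 5.0, so the center F sits 5.0 in from both sides at F = (-26.400, -22.300). That places the tangent points at T = (-31.400, -22.300) on KT and Z = (-26.400, -27.300) on ZB. Then |UT| = |T − U| = 38.513.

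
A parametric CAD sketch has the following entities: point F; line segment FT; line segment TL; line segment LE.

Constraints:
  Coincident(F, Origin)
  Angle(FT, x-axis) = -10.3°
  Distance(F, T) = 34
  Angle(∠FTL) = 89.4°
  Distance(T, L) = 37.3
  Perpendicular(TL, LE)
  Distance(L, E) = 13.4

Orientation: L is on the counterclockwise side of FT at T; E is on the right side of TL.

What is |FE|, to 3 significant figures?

60.1

F is at the origin; FT runs at -10.3° with length 34.0, so T = 34.0·(cos -10.3°, sin -10.3°) = (33.5, -6.08). ∠FTL = 89.4°, so TL runs at -10.3° + (180° − 89.4°) = 80.3° from the x-axis; with |TL| = 37.3, L = T + 37.3·(cos 80.3°, sin 80.3°) = (39.7, 30.7). TL is perpendicular to LE; with |LE| = 13.4 on the right of TL, E = L + 13.4·(0.986, -0.168) = (52.9, 28.4). Then |FE| = |E − F| = 60.1.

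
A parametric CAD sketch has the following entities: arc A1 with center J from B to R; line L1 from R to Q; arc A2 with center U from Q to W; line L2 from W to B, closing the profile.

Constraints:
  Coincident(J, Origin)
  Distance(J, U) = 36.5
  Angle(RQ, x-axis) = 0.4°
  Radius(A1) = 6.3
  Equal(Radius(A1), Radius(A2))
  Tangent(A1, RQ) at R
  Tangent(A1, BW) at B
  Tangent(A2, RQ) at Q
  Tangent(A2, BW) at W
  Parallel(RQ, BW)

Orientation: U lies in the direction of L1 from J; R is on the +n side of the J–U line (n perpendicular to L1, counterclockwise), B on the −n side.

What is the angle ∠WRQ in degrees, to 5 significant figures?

19.045°

The slot axis is L1's direction at 0.4°, so u = (cos 0.4°, sin 0.4°) = (0.99998, 0.0069813) and n = (−sin 0.4°, cos 0.4°) = (-0.0069813, 0.99998). J is at the origin and U lies 36.5 along u from J, so U = 36.5·u = (36.499, 0.25482). Tangency of A1 to both parallel lines with radius 6.3 puts R and B at J ± 6.3·n: R = (-0.043982, 6.2998), B = (0.043982, -6.2998). Equal radii place Q and W the same way about U: Q = U + 6.3·n = (36.455, 6.5547), W = U − 6.3·n = (36.543, -6.0450). Then cos ∠WRQ = RW·RQ / (|RW||RQ|), giving 19.045°.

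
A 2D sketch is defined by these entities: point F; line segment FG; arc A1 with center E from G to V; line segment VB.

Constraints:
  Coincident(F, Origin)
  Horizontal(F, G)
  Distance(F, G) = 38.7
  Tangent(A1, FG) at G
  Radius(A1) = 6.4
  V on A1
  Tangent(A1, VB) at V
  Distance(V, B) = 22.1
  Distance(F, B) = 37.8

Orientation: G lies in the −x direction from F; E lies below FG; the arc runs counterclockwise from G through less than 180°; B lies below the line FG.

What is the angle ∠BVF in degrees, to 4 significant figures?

58.06°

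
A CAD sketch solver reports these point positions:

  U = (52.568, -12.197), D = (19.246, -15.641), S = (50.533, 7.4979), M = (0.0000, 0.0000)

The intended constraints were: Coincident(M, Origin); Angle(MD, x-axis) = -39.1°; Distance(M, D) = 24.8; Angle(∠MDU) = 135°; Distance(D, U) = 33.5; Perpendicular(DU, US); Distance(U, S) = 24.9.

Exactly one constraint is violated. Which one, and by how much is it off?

Distance(U, S) = 24.9 — off by 5.10.

M = (0.00, 0.00) ✓; MD at -39.10° ✓; |MD| = 24.80 ✓; ∠MDU = 135.0° ✓; |DU| = 33.50 ✓; ∠(DU, US) = 90.00° ✓; |US| = 19.80 ✗.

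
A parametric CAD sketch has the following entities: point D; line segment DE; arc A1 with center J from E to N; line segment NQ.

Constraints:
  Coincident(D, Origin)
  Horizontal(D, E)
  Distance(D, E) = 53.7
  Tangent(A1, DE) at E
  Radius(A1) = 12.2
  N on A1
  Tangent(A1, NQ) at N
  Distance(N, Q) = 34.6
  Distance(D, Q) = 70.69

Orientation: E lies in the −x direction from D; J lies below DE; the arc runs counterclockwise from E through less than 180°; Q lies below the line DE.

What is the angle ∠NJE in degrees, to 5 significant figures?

113.42°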